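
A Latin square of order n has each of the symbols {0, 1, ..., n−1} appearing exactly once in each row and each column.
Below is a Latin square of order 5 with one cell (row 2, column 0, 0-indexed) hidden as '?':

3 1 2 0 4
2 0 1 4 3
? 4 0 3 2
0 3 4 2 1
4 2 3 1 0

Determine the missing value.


Row 2 contains symbols [0, 2, 3, 4] — missing [1].
Column 0 contains symbols [0, 2, 3, 4] — missing [1].
The missing symbol must appear in both missing sets; intersection = [1].
Therefore the hidden value is 1.

Missing value = 1.


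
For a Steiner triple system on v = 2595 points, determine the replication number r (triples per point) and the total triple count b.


An STS(v) is a 2-(v, 3, 1) BIBD: block size k = 3, λ = 1.
Replication: r(k − 1) = λ(v − 1) ⇒ r·2 = 2595 − 1 = 2594 ⇒ r = 1297.
Block count: bk = vr ⇒ b·3 = 2595·1297 = 3365715 ⇒ b = 1121905.

r = 1297, b = 1121905.


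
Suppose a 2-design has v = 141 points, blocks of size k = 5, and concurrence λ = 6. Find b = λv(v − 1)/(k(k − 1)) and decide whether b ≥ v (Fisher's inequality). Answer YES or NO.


r = λ(v − 1)/(k − 1) = 6·140/4 = 210.
b = vr/k = 141·210/5 = 5922.
Fisher's inequality: b ≥ v ⇔ 5922 ≥ 141? YES.

YES


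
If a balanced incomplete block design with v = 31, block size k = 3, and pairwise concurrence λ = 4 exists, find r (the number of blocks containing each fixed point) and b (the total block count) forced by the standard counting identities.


Any 2-(v, k, λ) BIBD satisfies two necessary conditions:
  (i)  Each point sits in r blocks, and counting incidences through any fixed point gives r(k − 1) = λ(v − 1), so r = λ(v − 1)/(k − 1).
  (ii) Total incidences bk = vr, so b = vr/k.
Step 1: r = λ(v − 1)/(k − 1) = 4·(31 − 1)/(3 − 1) = 4·30/2 = 120/2 = 60.
Step 2: b = vr/k = 31·60/3 = 1860/3 = 620.
Check integrality: r = 60 ∈ Z ✓, b = 620 ∈ Z ✓.
(These identities are necessary conditions: they determine r and b for any design with these parameters, but do not by themselves prove that one exists.)

r = 60, b = 620.


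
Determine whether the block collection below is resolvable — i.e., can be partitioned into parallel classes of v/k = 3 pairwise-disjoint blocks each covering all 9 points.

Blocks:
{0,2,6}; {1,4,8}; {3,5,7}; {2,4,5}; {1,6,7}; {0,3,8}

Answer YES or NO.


v = 9, block size k = 3, number of blocks = 6.
For resolvability, blocks must partition into parallel classes of size v/k = 3.
Total blocks must therefore be a multiple of 3: 6 = 3·2 + 0 ⇒ divisible ✓.
Greedy packing gives 2 candidate class(es). Each should be a full parallel class (size 3, covers all 9 points).
  Class 1 (3 blocks): {0,2,6}; {1,4,8}; {3,5,7}. Points covered: [0, 1, 2, 3, 4, 5, 6, 7, 8].
  Class 2 (3 blocks): {2,4,5}; {1,6,7}; {0,3,8}. Points covered: [0, 1, 2, 3, 4, 5, 6, 7, 8].
All classes full (size 3)? YES. All classes cover every point? YES.
Resolvable? YES.

YES


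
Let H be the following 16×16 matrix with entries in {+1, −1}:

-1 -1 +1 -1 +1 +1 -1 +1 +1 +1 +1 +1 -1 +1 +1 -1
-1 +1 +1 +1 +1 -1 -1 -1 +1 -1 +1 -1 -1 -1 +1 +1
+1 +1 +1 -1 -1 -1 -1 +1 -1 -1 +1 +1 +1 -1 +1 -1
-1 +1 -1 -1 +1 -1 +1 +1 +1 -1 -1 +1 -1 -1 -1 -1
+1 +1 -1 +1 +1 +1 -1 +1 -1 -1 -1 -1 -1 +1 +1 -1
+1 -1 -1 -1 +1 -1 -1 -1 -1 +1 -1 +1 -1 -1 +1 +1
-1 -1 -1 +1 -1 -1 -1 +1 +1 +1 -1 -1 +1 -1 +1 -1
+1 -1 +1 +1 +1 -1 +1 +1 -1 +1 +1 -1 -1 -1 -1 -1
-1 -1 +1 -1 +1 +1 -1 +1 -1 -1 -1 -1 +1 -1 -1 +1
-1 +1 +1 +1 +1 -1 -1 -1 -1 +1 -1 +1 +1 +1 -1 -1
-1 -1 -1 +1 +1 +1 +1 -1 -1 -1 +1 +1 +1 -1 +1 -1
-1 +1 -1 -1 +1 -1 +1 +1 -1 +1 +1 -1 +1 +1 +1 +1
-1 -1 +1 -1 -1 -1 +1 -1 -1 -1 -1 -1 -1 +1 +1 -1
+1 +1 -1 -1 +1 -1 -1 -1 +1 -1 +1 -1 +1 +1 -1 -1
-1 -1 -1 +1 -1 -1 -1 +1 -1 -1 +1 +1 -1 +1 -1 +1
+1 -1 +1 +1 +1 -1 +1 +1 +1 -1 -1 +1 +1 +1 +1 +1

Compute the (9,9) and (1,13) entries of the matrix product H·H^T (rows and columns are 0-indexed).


Row 1 of H: [-1, 1, 1, 1, 1, -1, -1, -1, 1, -1, 1, -1, -1, -1, 1, 1].
Row 9 of H: [-1, 1, 1, 1, 1, -1, -1, -1, -1, 1, -1, 1, 1, 1, -1, -1].
Row 13 of H: [1, 1, -1, -1, 1, -1, -1, -1, 1, -1, 1, -1, 1, 1, -1, -1].
(H·H^T)[9][9] = Σ_j H[9][j]·H[9][j] = (-1)² + (1)² + (1)² + (1)² + (1)² + (-1)² + (-1)² + (-1)² + (-1)² + (1)² + (-1)² + (1)² + (1)² + (1)² + (-1)² + (-1)² = 1 + 1 + 1 + 1 + 1 + 1 + 1 + 1 + 1 + 1 + 1 + 1 + 1 + 1 + 1 + 1 = 16.
(H·H^T)[1][13] = Σ_j H[1][j]·H[13][j] = (-1)·(1) + (1)·(1) + (1)·(-1) + (1)·(-1) + (1)·(1) + (-1)·(-1) + (-1)·(-1) + (-1)·(-1) + (1)·(1) + (-1)·(-1) + (1)·(1) + (-1)·(-1) + (-1)·(1) + (-1)·(1) + (1)·(-1) + (1)·(-1) = -1 + 1 + -1 + -1 + 1 + 1 + 1 + 1 + 1 + 1 + 1 + 1 + -1 + -1 + -1 + -1 = 2.
Rows 1 and 13 are not orthogonal (dot product = 2 ≠ 0), so H is not a Hadamard matrix.

(9,9) entry = 16; (1,13) entry = 2.


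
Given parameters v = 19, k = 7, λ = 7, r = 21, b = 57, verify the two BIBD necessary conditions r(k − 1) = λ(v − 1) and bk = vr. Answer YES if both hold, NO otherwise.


Condition (i): r(k − 1) = 21·6 = 126; λ(v − 1) = 7·18 = 126. Match? YES.
Condition (ii): bk = 57·7 = 399; vr = 19·21 = 399. Match? YES.
Both conditions hold? YES.

YES


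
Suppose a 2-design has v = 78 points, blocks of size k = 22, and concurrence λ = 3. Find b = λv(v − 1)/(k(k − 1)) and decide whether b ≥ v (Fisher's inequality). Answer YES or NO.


b = λv(v − 1)/(k(k − 1)) = 3·78·77/(22·21) = 18018/462 = 39.
Compare with v = 78: b < v, so Fisher's inequality fails.

NO


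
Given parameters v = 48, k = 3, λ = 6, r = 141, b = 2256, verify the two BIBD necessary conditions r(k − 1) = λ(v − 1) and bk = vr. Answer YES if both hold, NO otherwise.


Condition (i): r(k − 1) = 141·2 = 282; λ(v − 1) = 6·47 = 282. Match? YES.
Condition (ii): bk = 2256·3 = 6768; vr = 48·141 = 6768. Match? YES.
Both conditions hold? YES.

YES


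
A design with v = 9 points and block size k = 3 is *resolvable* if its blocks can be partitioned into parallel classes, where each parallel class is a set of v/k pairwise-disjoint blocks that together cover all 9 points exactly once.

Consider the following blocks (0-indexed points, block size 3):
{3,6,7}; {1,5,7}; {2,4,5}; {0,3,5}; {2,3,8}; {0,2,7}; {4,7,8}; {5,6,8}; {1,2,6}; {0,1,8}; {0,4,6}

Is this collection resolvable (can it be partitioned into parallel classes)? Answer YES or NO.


v = 9, block size k = 3, number of blocks = 11.
For resolvability, blocks must partition into parallel classes of size v/k = 3.
Total blocks must therefore be a multiple of 3: 11 = 3·3 + 2 ⇒ not divisible ✗.
Resolvable? NO.

NO


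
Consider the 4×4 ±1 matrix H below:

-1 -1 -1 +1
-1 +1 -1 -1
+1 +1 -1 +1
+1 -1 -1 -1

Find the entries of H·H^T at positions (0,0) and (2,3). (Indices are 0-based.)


Row 0 of H: [-1, -1, -1, 1].
Row 2 of H: [1, 1, -1, 1].
Row 3 of H: [1, -1, -1, -1].
(H·H^T)[0][0] = Σ_j H[0][j]·H[0][j] = (-1)² + (-1)² + (-1)² + (1)² = 1 + 1 + 1 + 1 = 4.
(H·H^T)[2][3] = Σ_j H[2][j]·H[3][j] = (1)·(1) + (1)·(-1) + (-1)·(-1) + (1)·(-1) = 1 + -1 + 1 + -1 = 0.
So rows 2 and 3 are orthogonal; the diagonal entry equals n = 4.

(0,0) entry = 4; (2,3) entry = 0.


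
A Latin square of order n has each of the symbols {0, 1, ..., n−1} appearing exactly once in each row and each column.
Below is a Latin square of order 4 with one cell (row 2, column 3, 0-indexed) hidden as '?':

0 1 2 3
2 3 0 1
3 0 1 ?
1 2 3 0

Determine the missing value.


Row 2 contains symbols [0, 1, 3] — missing [2].
Column 3 contains symbols [0, 1, 3] — missing [2].
The missing symbol must appear in both missing sets; intersection = [2].
Therefore the hidden value is 2.

Missing value = 2.


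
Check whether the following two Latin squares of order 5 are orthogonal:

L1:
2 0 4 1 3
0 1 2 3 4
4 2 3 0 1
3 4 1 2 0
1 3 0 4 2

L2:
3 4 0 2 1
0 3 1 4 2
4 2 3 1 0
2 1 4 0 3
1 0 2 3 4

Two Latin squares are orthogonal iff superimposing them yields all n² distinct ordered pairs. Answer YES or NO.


Form the n² = 25 superimposed pairs (L1[i][j], L2[i][j]), row by row (rows and columns indexed from 0):
row 0: (2,3) (0,4) (4,0) (1,2) (3,1)
row 1: (0,0) (1,3) (2,1) (3,4) (4,2)
row 2: (4,4) (2,2) (3,3) (0,1) (1,0)
row 3: (3,2) (4,1) (1,4) (2,0) (0,3)
row 4: (1,1) (3,0) (0,2) (4,3) (2,4)
Orthogonality requires all 25 pairs distinct.
Check by first coordinate: for each symbol s of L1, list the L2 entries in the n cells where L1 = s; they must all differ.
  L1 = 0: L2 entries (in reading order) 4, 0, 1, 3, 2 — all 5 distinct ✓
  L1 = 1: L2 entries (in reading order) 2, 3, 0, 4, 1 — all 5 distinct ✓
  L1 = 2: L2 entries (in reading order) 3, 1, 2, 0, 4 — all 5 distinct ✓
  L1 = 3: L2 entries (in reading order) 1, 4, 3, 2, 0 — all 5 distinct ✓
  L1 = 4: L2 entries (in reading order) 0, 2, 4, 1, 3 — all 5 distinct ✓
Every symbol of L1 meets every symbol of L2 exactly once, so all 25 pairs are distinct (25 of 25).
Conclusion: YES.

YES


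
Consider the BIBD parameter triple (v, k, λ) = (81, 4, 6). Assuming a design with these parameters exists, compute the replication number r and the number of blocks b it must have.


Any 2-(v, k, λ) BIBD satisfies two necessary conditions:
  (i)  Each point sits in r blocks, and counting incidences through any fixed point gives r(k − 1) = λ(v − 1), so r = λ(v − 1)/(k − 1).
  (ii) Total incidences bk = vr, so b = vr/k.
Step 1: r = λ(v − 1)/(k − 1) = 6·(81 − 1)/(4 − 1) = 6·80/3 = 480/3 = 160.
Step 2: b = vr/k = 81·160/4 = 12960/4 = 3240.
Check integrality: r = 160 ∈ Z ✓, b = 3240 ∈ Z ✓.
(These identities are necessary conditions: they determine r and b for any design with these parameters, but do not by themselves prove that one exists.)

r = 160, b = 3240.


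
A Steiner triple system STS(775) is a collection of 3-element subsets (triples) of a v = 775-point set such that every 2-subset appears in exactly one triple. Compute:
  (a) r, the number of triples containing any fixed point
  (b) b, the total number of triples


An STS(v) is a 2-(v, 3, 1) BIBD: block size k = 3, λ = 1.
Replication: r(k − 1) = λ(v − 1) ⇒ r·2 = 775 − 1 = 774 ⇒ r = 387.
Block count: b = v(v − 1)/6 = 775·774/6 = 599850/6 = 99975.

r = 387, b = 99975.


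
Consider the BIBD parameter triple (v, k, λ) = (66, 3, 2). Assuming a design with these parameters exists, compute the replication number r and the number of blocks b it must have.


Any 2-(v, k, λ) BIBD satisfies two necessary conditions:
  (i)  Each point sits in r blocks, and counting incidences through any fixed point gives r(k − 1) = λ(v − 1), so r = λ(v − 1)/(k − 1).
  (ii) Total incidences bk = vr, so b = vr/k.
Step 1: r = λ(v − 1)/(k − 1) = 2·(66 − 1)/(3 − 1) = 2·65/2 = 130/2 = 65.
Step 2: b = vr/k = 66·65/3 = 4290/3 = 1430.
Check integrality: r = 65 ∈ Z ✓, b = 1430 ∈ Z ✓.
(These identities are necessary conditions: they determine r and b for any design with these parameters, but do not by themselves prove that one exists.)

r = 65, b = 1430.


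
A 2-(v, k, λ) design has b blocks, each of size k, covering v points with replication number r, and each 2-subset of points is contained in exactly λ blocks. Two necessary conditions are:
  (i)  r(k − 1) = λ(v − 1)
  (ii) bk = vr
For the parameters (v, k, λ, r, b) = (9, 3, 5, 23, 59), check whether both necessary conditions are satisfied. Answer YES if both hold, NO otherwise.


Condition (i): r(k − 1) = 23·2 = 46; λ(v − 1) = 5·8 = 40. Match? NO.
Condition (ii): bk = 59·3 = 177; vr = 9·23 = 207. Match? NO.
Both conditions hold? NO.

NO


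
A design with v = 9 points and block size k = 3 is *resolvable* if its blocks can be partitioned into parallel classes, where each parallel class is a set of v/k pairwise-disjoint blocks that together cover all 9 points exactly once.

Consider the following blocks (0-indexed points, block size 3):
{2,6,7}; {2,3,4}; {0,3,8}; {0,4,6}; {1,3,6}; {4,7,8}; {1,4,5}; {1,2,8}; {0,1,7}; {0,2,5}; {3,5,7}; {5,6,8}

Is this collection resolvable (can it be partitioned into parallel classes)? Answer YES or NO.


v = 9, block size k = 3, number of blocks = 12.
For resolvability, blocks must partition into parallel classes of size v/k = 3.
Total blocks must therefore be a multiple of 3: 12 = 3·4 + 0 ⇒ divisible ✓.
Greedy packing gives 4 candidate class(es). Each should be a full parallel class (size 3, covers all 9 points).
  Class 1 (3 blocks): {2,6,7}; {0,3,8}; {1,4,5}. Points covered: [0, 1, 2, 3, 4, 5, 6, 7, 8].
  Class 2 (3 blocks): {2,3,4}; {0,1,7}; {5,6,8}. Points covered: [0, 1, 2, 3, 4, 5, 6, 7, 8].
  Class 3 (3 blocks): {0,4,6}; {1,2,8}; {3,5,7}. Points covered: [0, 1, 2, 3, 4, 5, 6, 7, 8].
  Class 4 (3 blocks): {1,3,6}; {4,7,8}; {0,2,5}. Points covered: [0, 1, 2, 3, 4, 5, 6, 7, 8].
All classes full (size 3)? YES. All classes cover every point? YES.
Resolvable? YES.

YES


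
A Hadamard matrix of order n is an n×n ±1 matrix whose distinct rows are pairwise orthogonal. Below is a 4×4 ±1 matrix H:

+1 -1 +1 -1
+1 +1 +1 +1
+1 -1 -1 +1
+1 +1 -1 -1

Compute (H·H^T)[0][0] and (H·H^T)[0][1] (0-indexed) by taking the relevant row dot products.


Row 0 of H: [1, -1, 1, -1].
Row 1 of H: [1, 1, 1, 1].
(H·H^T)[0][0] = Σ_j H[0][j]·H[0][j] = (1)² + (-1)² + (1)² + (-1)² = 1 + 1 + 1 + 1 = 4.
(H·H^T)[0][1] = Σ_j H[0][j]·H[1][j] = (1)·(1) + (-1)·(1) + (1)·(1) + (-1)·(1) = 1 + -1 + 1 + -1 = 0.
So rows 0 and 1 are orthogonal; the diagonal entry equals n = 4.

(0,0) entry = 4; (0,1) entry = 0.


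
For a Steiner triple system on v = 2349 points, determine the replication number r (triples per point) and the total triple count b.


An STS(v) is a 2-(v, 3, 1) BIBD: block size k = 3, λ = 1.
Replication: r(k − 1) = λ(v − 1) ⇒ r·2 = 2349 − 1 = 2348 ⇒ r = 1174.
Block count: b = v(v − 1)/6 = 2349·2348/6 = 5515452/6 = 919242.

r = 1174, b = 919242.


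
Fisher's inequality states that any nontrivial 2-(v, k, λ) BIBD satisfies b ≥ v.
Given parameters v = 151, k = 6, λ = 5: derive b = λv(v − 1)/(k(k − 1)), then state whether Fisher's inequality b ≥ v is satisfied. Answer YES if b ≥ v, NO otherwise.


b = λv(v − 1)/(k(k − 1)) = 5·151·150/(6·5) = 113250/30 = 3775.
Compare with v = 151: b ≥ v, so Fisher's inequality holds.

YES


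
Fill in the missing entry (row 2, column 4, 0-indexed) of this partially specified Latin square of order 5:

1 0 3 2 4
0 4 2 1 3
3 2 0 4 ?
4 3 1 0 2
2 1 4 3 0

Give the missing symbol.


Row 2 contains symbols [0, 2, 3, 4] — missing [1].
Column 4 contains symbols [0, 2, 3, 4] — missing [1].
The missing symbol must appear in both missing sets; intersection = [1].
Therefore the hidden value is 1.

Missing value = 1.


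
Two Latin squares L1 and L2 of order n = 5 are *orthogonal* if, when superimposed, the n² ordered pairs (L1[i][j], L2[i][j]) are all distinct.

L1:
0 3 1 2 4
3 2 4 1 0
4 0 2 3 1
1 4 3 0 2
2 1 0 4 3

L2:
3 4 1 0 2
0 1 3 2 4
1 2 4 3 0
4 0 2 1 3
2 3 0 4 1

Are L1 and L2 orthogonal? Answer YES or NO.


Form the n² = 25 superimposed pairs (L1[i][j], L2[i][j]), row by row (rows and columns indexed from 0):
row 0: (0,3) (3,4) (1,1) (2,0) (4,2)
row 1: (3,0) (2,1) (4,3) (1,2) (0,4)
row 2: (4,1) (0,2) (2,4) (3,3) (1,0)
row 3: (1,4) (4,0) (3,2) (0,1) (2,3)
row 4: (2,2) (1,3) (0,0) (4,4) (3,1)
Orthogonality requires all 25 pairs distinct.
Check by first coordinate: for each symbol s of L1, list the L2 entries in the n cells where L1 = s; they must all differ.
  L1 = 0: L2 entries (in reading order) 3, 4, 2, 1, 0 — all 5 distinct ✓
  L1 = 1: L2 entries (in reading order) 1, 2, 0, 4, 3 — all 5 distinct ✓
  L1 = 2: L2 entries (in reading order) 0, 1, 4, 3, 2 — all 5 distinct ✓
  L1 = 3: L2 entries (in reading order) 4, 0, 3, 2, 1 — all 5 distinct ✓
  L1 = 4: L2 entries (in reading order) 2, 3, 1, 0, 4 — all 5 distinct ✓
Every symbol of L1 meets every symbol of L2 exactly once, so all 25 pairs are distinct (25 of 25).
Conclusion: YES.

YES


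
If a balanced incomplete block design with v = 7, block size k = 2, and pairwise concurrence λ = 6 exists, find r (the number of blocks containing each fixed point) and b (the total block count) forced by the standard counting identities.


Any 2-(v, k, λ) BIBD satisfies two necessary conditions:
  (i)  Each point sits in r blocks, and counting incidences through any fixed point gives r(k − 1) = λ(v − 1), so r = λ(v − 1)/(k − 1).
  (ii) Total incidences bk = vr, so b = vr/k.
Step 1: r = λ(v − 1)/(k − 1) = 6·(7 − 1)/(2 − 1) = 6·6/1 = 36/1 = 36.
Step 2: b = vr/k = 7·36/2 = 252/2 = 126.
Check integrality: r = 36 ∈ Z ✓, b = 126 ∈ Z ✓.
(These identities are necessary conditions: they determine r and b for any design with these parameters, but do not by themselves prove that one exists.)

r = 36, b = 126.


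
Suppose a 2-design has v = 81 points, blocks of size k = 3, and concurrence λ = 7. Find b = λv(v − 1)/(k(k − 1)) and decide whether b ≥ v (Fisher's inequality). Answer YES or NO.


b = λv(v − 1)/(k(k − 1)) = 7·81·80/(3·2) = 45360/6 = 7560.
Compare with v = 81: b ≥ v, so Fisher's inequality holds.

YES


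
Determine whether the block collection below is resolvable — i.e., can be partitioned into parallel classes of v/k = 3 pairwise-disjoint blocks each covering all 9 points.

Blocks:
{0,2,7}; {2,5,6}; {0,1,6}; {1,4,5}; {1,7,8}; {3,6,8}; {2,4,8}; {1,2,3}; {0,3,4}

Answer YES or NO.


v = 9, block size k = 3, number of blocks = 9.
For resolvability, blocks must partition into parallel classes of size v/k = 3.
Total blocks must therefore be a multiple of 3: 9 = 3·3 + 0 ⇒ divisible ✓.
Consider block {0,1,6}. The only other block(s) in the collection disjoint from it are {2,4,8} — just 1 block(s). Any parallel class containing {0,1,6} would need 2 other blocks each disjoint from it, so no parallel class of size 3 can contain {0,1,6}.
Since every block must belong to some parallel class in a resolution, the collection cannot be partitioned into parallel classes.
Resolvable? NO.

NO


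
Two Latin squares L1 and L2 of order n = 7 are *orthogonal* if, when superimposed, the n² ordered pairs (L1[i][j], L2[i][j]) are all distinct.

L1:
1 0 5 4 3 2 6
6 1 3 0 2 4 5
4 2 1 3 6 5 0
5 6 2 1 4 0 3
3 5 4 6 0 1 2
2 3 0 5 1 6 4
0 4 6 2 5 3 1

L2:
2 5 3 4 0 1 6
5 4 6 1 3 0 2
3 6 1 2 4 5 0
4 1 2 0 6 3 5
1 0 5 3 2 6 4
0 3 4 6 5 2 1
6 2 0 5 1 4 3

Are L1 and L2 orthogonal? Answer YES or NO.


Form the n² = 49 superimposed pairs (L1[i][j], L2[i][j]), row by row (rows and columns indexed from 0):
row 0: (1,2) (0,5) (5,3) (4,4) (3,0) (2,1) (6,6)
row 1: (6,5) (1,4) (3,6) (0,1) (2,3) (4,0) (5,2)
row 2: (4,3) (2,6) (1,1) (3,2) (6,4) (5,5) (0,0)
row 3: (5,4) (6,1) (2,2) (1,0) (4,6) (0,3) (3,5)
row 4: (3,1) (5,0) (4,5) (6,3) (0,2) (1,6) (2,4)
row 5: (2,0) (3,3) (0,4) (5,6) (1,5) (6,2) (4,1)
row 6: (0,6) (4,2) (6,0) (2,5) (5,1) (3,4) (1,3)
Orthogonality requires all 49 pairs distinct.
Check by first coordinate: for each symbol s of L1, list the L2 entries in the n cells where L1 = s; they must all differ.
  L1 = 0: L2 entries (in reading order) 5, 1, 0, 3, 2, 4, 6 — all 7 distinct ✓
  L1 = 1: L2 entries (in reading order) 2, 4, 1, 0, 6, 5, 3 — all 7 distinct ✓
  L1 = 2: L2 entries (in reading order) 1, 3, 6, 2, 4, 0, 5 — all 7 distinct ✓
  L1 = 3: L2 entries (in reading order) 0, 6, 2, 5, 1, 3, 4 — all 7 distinct ✓
  L1 = 4: L2 entries (in reading order) 4, 0, 3, 6, 5, 1, 2 — all 7 distinct ✓
  L1 = 5: L2 entries (in reading order) 3, 2, 5, 4, 0, 6, 1 — all 7 distinct ✓
  L1 = 6: L2 entries (in reading order) 6, 5, 4, 1, 3, 2, 0 — all 7 distinct ✓
Every symbol of L1 meets every symbol of L2 exactly once, so all 49 pairs are distinct (49 of 49).
Conclusion: YES.

YES


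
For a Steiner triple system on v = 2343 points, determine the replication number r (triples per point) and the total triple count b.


An STS(v) is a 2-(v, 3, 1) BIBD: block size k = 3, λ = 1.
Replication: r(k − 1) = λ(v − 1) ⇒ r·2 = 2343 − 1 = 2342 ⇒ r = 1171.
Block count: b = v(v − 1)/6 = 2343·2342/6 = 5487306/6 = 914551.
(Check via bk = vr: 914551·3 = 2743653 = 2343·1171 = 2743653 ✓.)

r = 1171, b = 914551.


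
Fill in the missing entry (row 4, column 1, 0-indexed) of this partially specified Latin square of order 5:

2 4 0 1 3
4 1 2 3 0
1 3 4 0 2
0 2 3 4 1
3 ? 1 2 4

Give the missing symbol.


Row 4 contains symbols [1, 2, 3, 4] — missing [0].
Column 1 contains symbols [1, 2, 3, 4] — missing [0].
The missing symbol must appear in both missing sets; intersection = [0].
Therefore the hidden value is 0.

Missing value = 0.


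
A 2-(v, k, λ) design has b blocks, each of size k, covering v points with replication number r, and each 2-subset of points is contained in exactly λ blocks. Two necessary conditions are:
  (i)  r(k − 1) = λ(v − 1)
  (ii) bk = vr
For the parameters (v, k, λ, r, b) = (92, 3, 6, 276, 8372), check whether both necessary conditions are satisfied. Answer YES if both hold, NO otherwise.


Condition (i): r(k − 1) = 276·2 = 552; λ(v − 1) = 6·91 = 546. Match? NO.
Condition (ii): bk = 8372·3 = 25116; vr = 92·276 = 25392. Match? NO.
Both conditions hold? NO.

NO


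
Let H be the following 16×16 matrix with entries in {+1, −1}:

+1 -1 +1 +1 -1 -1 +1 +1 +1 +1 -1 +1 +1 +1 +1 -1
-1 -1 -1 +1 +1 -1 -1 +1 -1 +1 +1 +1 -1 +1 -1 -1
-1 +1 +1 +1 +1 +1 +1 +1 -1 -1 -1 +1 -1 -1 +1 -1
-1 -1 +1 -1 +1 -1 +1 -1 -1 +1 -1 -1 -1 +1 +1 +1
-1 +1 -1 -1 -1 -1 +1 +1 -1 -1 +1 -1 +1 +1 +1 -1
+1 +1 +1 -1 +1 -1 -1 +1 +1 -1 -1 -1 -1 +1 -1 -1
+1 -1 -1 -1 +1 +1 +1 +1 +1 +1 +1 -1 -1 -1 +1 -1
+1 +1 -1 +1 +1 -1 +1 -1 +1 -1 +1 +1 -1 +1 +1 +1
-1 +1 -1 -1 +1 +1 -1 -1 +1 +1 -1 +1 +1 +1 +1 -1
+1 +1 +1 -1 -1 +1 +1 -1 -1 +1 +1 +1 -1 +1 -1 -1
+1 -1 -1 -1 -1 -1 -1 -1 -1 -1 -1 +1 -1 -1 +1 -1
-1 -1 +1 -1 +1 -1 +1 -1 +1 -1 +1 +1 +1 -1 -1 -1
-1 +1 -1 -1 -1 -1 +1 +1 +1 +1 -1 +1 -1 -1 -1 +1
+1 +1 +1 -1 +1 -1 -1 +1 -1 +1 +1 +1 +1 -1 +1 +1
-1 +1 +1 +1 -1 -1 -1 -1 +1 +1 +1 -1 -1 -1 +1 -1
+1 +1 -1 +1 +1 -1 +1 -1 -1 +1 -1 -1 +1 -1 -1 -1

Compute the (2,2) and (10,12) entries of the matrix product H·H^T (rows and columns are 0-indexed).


Row 2 of H: [-1, 1, 1, 1, 1, 1, 1, 1, -1, -1, -1, 1, -1, -1, 1, -1].
Row 10 of H: [1, -1, -1, -1, -1, -1, -1, -1, -1, -1, -1, 1, -1, -1, 1, -1].
Row 12 of H: [-1, 1, -1, -1, -1, -1, 1, 1, 1, 1, -1, 1, -1, -1, -1, 1].
(H·H^T)[2][2] = Σ_j H[2][j]·H[2][j] = (-1)² + (1)² + (1)² + (1)² + (1)² + (1)² + (1)² + (1)² + (-1)² + (-1)² + (-1)² + (1)² + (-1)² + (-1)² + (1)² + (-1)² = 1 + 1 + 1 + 1 + 1 + 1 + 1 + 1 + 1 + 1 + 1 + 1 + 1 + 1 + 1 + 1 = 16.
(H·H^T)[10][12] = Σ_j H[10][j]·H[12][j] = (1)·(-1) + (-1)·(1) + (-1)·(-1) + (-1)·(-1) + (-1)·(-1) + (-1)·(-1) + (-1)·(1) + (-1)·(1) + (-1)·(1) + (-1)·(1) + (-1)·(-1) + (1)·(1) + (-1)·(-1) + (-1)·(-1) + (1)·(-1) + (-1)·(1) = -1 + -1 + 1 + 1 + 1 + 1 + -1 + -1 + -1 + -1 + 1 + 1 + 1 + 1 + -1 + -1 = 0.
So rows 10 and 12 are orthogonal; the diagonal entry equals n = 16.

(2,2) entry = 16; (10,12) entry = 0.


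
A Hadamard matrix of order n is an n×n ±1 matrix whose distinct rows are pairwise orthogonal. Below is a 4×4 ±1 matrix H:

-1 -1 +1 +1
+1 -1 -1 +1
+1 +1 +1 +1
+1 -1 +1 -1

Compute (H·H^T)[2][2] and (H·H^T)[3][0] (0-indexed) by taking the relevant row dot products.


Row 0 of H: [-1, -1, 1, 1].
Row 2 of H: [1, 1, 1, 1].
Row 3 of H: [1, -1, 1, -1].
(H·H^T)[2][2] = Σ_j H[2][j]·H[2][j] = (1)² + (1)² + (1)² + (1)² = 1 + 1 + 1 + 1 = 4.
(H·H^T)[3][0] = Σ_j H[3][j]·H[0][j] = (1)·(-1) + (-1)·(-1) + (1)·(1) + (-1)·(1) = -1 + 1 + 1 + -1 = 0.
So rows 3 and 0 are orthogonal; the diagonal entry equals n = 4.

(2,2) entry = 4; (3,0) entry = 0.


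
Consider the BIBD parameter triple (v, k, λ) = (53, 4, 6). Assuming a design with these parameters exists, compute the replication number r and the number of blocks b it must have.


Any 2-(v, k, λ) BIBD satisfies two necessary conditions:
  (i)  Each point sits in r blocks, and counting incidences through any fixed point gives r(k − 1) = λ(v − 1), so r = λ(v − 1)/(k − 1).
  (ii) Total incidences bk = vr, so b = vr/k.
Step 1: r = λ(v − 1)/(k − 1) = 6·(53 − 1)/(4 − 1) = 6·52/3 = 312/3 = 104.
Step 2: b = vr/k = 53·104/4 = 5512/4 = 1378.
Check integrality: r = 104 ∈ Z ✓, b = 1378 ∈ Z ✓.
(These identities are necessary conditions: they determine r and b for any design with these parameters, but do not by themselves prove that one exists.)

r = 104, b = 1378.


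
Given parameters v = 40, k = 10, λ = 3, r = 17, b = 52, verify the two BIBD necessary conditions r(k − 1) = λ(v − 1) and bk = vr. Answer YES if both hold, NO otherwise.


Condition (i): r(k − 1) = 17·9 = 153; λ(v − 1) = 3·39 = 117. Match? NO.
Condition (ii): bk = 52·10 = 520; vr = 40·17 = 680. Match? NO.
Both conditions hold? NO.

NO


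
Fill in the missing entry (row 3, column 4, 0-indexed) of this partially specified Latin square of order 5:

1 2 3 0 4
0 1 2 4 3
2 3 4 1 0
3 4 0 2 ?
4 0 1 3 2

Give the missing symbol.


Row 3 contains symbols [0, 2, 3, 4] — missing [1].
Column 4 contains symbols [0, 2, 3, 4] — missing [1].
The missing symbol must appear in both missing sets; intersection = [1].
Therefore the hidden value is 1.

Missing value = 1.


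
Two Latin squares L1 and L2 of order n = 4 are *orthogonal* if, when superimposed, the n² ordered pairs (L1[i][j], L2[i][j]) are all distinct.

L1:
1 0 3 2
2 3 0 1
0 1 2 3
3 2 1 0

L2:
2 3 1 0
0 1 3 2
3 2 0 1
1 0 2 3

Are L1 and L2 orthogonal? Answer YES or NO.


Form the n² = 16 superimposed pairs (L1[i][j], L2[i][j]), row by row (rows and columns indexed from 0):
row 0: (1,2) (0,3) (3,1) (2,0)
row 1: (2,0) (3,1) (0,3) (1,2)
row 2: (0,3) (1,2) (2,0) (3,1)
row 3: (3,1) (2,0) (1,2) (0,3)
Orthogonality requires all 16 pairs distinct.
But the pair (2,0) repeats: cell (0,3) has L1 = 2, L2 = 0, and cell (1,0) has L1 = 2, L2 = 0.
A repeated pair means some other pair never occurs (only 4 distinct pairs out of 16), so the squares are not orthogonal.
Conclusion: NO.

NO


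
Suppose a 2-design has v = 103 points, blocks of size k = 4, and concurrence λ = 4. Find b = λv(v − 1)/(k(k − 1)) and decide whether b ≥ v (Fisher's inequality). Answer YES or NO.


r = λ(v − 1)/(k − 1) = 4·102/3 = 136.
b = vr/k = 103·136/4 = 3502.
Fisher's inequality: b ≥ v ⇔ 3502 ≥ 103? YES.

YES


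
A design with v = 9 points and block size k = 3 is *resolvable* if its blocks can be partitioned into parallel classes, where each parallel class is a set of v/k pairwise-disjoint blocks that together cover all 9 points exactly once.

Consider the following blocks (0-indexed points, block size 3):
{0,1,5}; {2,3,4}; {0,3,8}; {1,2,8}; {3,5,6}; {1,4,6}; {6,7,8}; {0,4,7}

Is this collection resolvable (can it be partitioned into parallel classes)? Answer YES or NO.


v = 9, block size k = 3, number of blocks = 8.
For resolvability, blocks must partition into parallel classes of size v/k = 3.
Total blocks must therefore be a multiple of 3: 8 = 3·2 + 2 ⇒ not divisible ✗.
Resolvable? NO.

NO


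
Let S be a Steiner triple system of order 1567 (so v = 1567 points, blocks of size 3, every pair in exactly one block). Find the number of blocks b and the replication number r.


An STS(v) is a 2-(v, 3, 1) BIBD: block size k = 3, λ = 1.
Replication: r(k − 1) = λ(v − 1) ⇒ r·2 = 1567 − 1 = 1566 ⇒ r = 783.
Block count: b = v(v − 1)/6 = 1567·1566/6 = 2453922/6 = 408987.

r = 783, b = 408987.


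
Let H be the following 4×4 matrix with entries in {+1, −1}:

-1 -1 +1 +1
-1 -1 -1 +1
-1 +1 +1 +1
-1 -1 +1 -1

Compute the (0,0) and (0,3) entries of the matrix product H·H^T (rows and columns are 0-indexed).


Row 0 of H: [-1, -1, 1, 1].
Row 3 of H: [-1, -1, 1, -1].
(H·H^T)[0][0] = Σ_j H[0][j]·H[0][j] = (-1)² + (-1)² + (1)² + (1)² = 1 + 1 + 1 + 1 = 4.
(H·H^T)[0][3] = Σ_j H[0][j]·H[3][j] = (-1)·(-1) + (-1)·(-1) + (1)·(1) + (1)·(-1) = 1 + 1 + 1 + -1 = 2.
Rows 0 and 3 are not orthogonal (dot product = 2 ≠ 0), so H is not a Hadamard matrix.

(0,0) entry = 4; (0,3) entry = 2.


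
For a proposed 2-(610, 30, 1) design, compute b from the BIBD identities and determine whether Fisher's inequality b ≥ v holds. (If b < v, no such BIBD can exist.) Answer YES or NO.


r = λ(v − 1)/(k − 1) = 1·609/29 = 21.
b = vr/k = 610·21/30 = 427.
Fisher's inequality: b ≥ v ⇔ 427 ≥ 610? NO.

NO


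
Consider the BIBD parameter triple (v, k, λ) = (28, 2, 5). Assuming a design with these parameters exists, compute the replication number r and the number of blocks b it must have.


Any 2-(v, k, λ) BIBD satisfies two necessary conditions:
  (i)  Each point sits in r blocks, and counting incidences through any fixed point gives r(k − 1) = λ(v − 1), so r = λ(v − 1)/(k − 1).
  (ii) Total incidences bk = vr, so b = vr/k.
Step 1: r = λ(v − 1)/(k − 1) = 5·(28 − 1)/(2 − 1) = 5·27/1 = 135/1 = 135.
Step 2: b = vr/k = 28·135/2 = 3780/2 = 1890.
Check integrality: r = 135 ∈ Z ✓, b = 1890 ∈ Z ✓.
(These identities are necessary conditions: they determine r and b for any design with these parameters, but do not by themselves prove that one exists.)

r = 135, b = 1890.


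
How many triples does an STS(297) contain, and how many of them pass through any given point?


An STS(v) is a 2-(v, 3, 1) BIBD: block size k = 3, λ = 1.
Replication: r(k − 1) = λ(v − 1) ⇒ r·2 = 297 − 1 = 296 ⇒ r = 148.
Block count: bk = vr ⇒ b·3 = 297·148 = 43956 ⇒ b = 14652.
(Check via b = v(v − 1)/6 = 297·296/6 = 87912/6 = 14652.)

r = 148, b = 14652.


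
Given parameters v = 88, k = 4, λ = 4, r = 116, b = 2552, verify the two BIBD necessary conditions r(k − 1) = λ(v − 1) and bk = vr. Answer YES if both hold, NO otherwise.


Condition (i): r(k − 1) = 116·3 = 348; λ(v − 1) = 4·87 = 348. Match? YES.
Condition (ii): bk = 2552·4 = 10208; vr = 88·116 = 10208. Match? YES.
Both conditions hold? YES.

YES


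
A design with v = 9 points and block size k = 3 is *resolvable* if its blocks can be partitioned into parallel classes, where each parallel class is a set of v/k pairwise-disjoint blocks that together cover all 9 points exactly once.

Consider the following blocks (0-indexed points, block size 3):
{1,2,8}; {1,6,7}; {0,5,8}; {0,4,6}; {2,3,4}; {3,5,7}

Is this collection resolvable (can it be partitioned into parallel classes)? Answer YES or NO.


v = 9, block size k = 3, number of blocks = 6.
For resolvability, blocks must partition into parallel classes of size v/k = 3.
Total blocks must therefore be a multiple of 3: 6 = 3·2 + 0 ⇒ divisible ✓.
Greedy packing gives 2 candidate class(es). Each should be a full parallel class (size 3, covers all 9 points).
  Class 1 (3 blocks): {1,2,8}; {0,4,6}; {3,5,7}. Points covered: [0, 1, 2, 3, 4, 5, 6, 7, 8].
  Class 2 (3 blocks): {1,6,7}; {0,5,8}; {2,3,4}. Points covered: [0, 1, 2, 3, 4, 5, 6, 7, 8].
All classes full (size 3)? YES. All classes cover every point? YES.
Resolvable? YES.

YES


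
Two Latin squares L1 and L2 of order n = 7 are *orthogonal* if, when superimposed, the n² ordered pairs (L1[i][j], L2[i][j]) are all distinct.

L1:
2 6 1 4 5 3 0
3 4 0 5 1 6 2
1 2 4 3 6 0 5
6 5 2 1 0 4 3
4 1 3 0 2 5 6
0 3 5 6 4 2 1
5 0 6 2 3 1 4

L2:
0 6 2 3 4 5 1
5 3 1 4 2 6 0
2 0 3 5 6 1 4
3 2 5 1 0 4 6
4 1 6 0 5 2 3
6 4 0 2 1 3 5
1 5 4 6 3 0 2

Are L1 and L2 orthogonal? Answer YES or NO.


Form the n² = 49 superimposed pairs (L1[i][j], L2[i][j]), row by row (rows and columns indexed from 0):
row 0: (2,0) (6,6) (1,2) (4,3) (5,4) (3,5) (0,1)
row 1: (3,5) (4,3) (0,1) (5,4) (1,2) (6,6) (2,0)
row 2: (1,2) (2,0) (4,3) (3,5) (6,6) (0,1) (5,4)
row 3: (6,3) (5,2) (2,5) (1,1) (0,0) (4,4) (3,6)
row 4: (4,4) (1,1) (3,6) (0,0) (2,5) (5,2) (6,3)
row 5: (0,6) (3,4) (5,0) (6,2) (4,1) (2,3) (1,5)
row 6: (5,1) (0,5) (6,4) (2,6) (3,3) (1,0) (4,2)
Orthogonality requires all 49 pairs distinct.
But the pair (3,5) repeats: cell (0,5) has L1 = 3, L2 = 5, and cell (1,0) has L1 = 3, L2 = 5.
A repeated pair means some other pair never occurs (only 28 distinct pairs out of 49), so the squares are not orthogonal.
Conclusion: NO.

NO


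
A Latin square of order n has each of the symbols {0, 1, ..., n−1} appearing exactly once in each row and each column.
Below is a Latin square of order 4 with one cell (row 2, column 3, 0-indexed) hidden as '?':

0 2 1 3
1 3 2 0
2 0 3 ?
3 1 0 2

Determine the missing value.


Row 2 contains symbols [0, 2, 3] — missing [1].
Column 3 contains symbols [0, 2, 3] — missing [1].
The missing symbol must appear in both missing sets; intersection = [1].
Therefore the hidden value is 1.

Missing value = 1.


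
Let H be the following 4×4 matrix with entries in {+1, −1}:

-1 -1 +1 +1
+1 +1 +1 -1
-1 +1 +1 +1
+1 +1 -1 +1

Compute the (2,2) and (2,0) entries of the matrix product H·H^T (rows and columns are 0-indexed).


Row 0 of H: [-1, -1, 1, 1].
Row 2 of H: [-1, 1, 1, 1].
(H·H^T)[2][2] = Σ_j H[2][j]·H[2][j] = (-1)² + (1)² + (1)² + (1)² = 1 + 1 + 1 + 1 = 4.
(H·H^T)[2][0] = Σ_j H[2][j]·H[0][j] = (-1)·(-1) + (1)·(-1) + (1)·(1) + (1)·(1) = 1 + -1 + 1 + 1 = 2.
Rows 2 and 0 are not orthogonal (dot product = 2 ≠ 0), so H is not a Hadamard matrix.

(2,2) entry = 4; (2,0) entry = 2.


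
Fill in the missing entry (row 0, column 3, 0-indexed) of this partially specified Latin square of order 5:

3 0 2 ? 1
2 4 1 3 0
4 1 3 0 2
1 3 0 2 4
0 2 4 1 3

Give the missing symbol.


Row 0 contains symbols [0, 1, 2, 3] — missing [4].
Column 3 contains symbols [0, 1, 2, 3] — missing [4].
The missing symbol must appear in both missing sets; intersection = [4].
Therefore the hidden value is 4.

Missing value = 4.


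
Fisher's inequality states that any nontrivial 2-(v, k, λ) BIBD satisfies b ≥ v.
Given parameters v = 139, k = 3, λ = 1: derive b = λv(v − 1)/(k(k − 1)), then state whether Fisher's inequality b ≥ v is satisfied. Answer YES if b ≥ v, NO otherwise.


r = λ(v − 1)/(k − 1) = 1·138/2 = 69.
b = vr/k = 139·69/3 = 3197.
Fisher's inequality: b ≥ v ⇔ 3197 ≥ 139? YES.

YES


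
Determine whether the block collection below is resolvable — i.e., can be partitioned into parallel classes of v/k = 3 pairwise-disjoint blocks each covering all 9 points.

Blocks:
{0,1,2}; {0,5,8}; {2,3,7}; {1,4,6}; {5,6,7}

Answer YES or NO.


v = 9, block size k = 3, number of blocks = 5.
For resolvability, blocks must partition into parallel classes of size v/k = 3.
Total blocks must therefore be a multiple of 3: 5 = 3·1 + 2 ⇒ not divisible ✗.
Resolvable? NO.

NO


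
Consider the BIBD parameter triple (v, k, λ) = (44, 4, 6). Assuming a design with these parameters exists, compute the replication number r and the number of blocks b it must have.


Any 2-(v, k, λ) BIBD satisfies two necessary conditions:
  (i)  Each point sits in r blocks, and counting incidences through any fixed point gives r(k − 1) = λ(v − 1), so r = λ(v − 1)/(k − 1).
  (ii) Total incidences bk = vr, so b = vr/k.
Step 1: r = λ(v − 1)/(k − 1) = 6·(44 − 1)/(4 − 1) = 6·43/3 = 258/3 = 86.
Step 2: b = vr/k = 44·86/4 = 3784/4 = 946.
Check integrality: r = 86 ∈ Z ✓, b = 946 ∈ Z ✓.
(These identities are necessary conditions: they determine r and b for any design with these parameters, but do not by themselves prove that one exists.)

r = 86, b = 946.


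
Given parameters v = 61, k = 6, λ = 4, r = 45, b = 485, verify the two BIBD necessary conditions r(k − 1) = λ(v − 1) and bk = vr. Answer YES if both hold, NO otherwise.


Condition (i): r(k − 1) = 45·5 = 225; λ(v − 1) = 4·60 = 240. Match? NO.
Condition (ii): bk = 485·6 = 2910; vr = 61·45 = 2745. Match? NO.
Both conditions hold? NO.

NO


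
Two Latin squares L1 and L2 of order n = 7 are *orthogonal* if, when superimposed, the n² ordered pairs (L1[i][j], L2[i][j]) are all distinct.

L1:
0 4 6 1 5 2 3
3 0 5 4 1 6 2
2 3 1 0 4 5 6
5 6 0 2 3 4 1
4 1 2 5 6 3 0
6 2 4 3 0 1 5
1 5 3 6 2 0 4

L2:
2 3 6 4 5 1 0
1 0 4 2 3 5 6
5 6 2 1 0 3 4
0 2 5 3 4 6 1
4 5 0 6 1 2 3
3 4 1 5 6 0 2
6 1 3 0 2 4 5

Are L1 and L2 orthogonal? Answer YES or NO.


Form the n² = 49 superimposed pairs (L1[i][j], L2[i][j]), row by row (rows and columns indexed from 0):
row 0: (0,2) (4,3) (6,6) (1,4) (5,5) (2,1) (3,0)
row 1: (3,1) (0,0) (5,4) (4,2) (1,3) (6,5) (2,6)
row 2: (2,5) (3,6) (1,2) (0,1) (4,0) (5,3) (6,4)
row 3: (5,0) (6,2) (0,5) (2,3) (3,4) (4,6) (1,1)
row 4: (4,4) (1,5) (2,0) (5,6) (6,1) (3,2) (0,3)
row 5: (6,3) (2,4) (4,1) (3,5) (0,6) (1,0) (5,2)
row 6: (1,6) (5,1) (3,3) (6,0) (2,2) (0,4) (4,5)
Orthogonality requires all 49 pairs distinct.
Check by first coordinate: for each symbol s of L1, list the L2 entries in the n cells where L1 = s; they must all differ.
  L1 = 0: L2 entries (in reading order) 2, 0, 1, 5, 3, 6, 4 — all 7 distinct ✓
  L1 = 1: L2 entries (in reading order) 4, 3, 2, 1, 5, 0, 6 — all 7 distinct ✓
  L1 = 2: L2 entries (in reading order) 1, 6, 5, 3, 0, 4, 2 — all 7 distinct ✓
  L1 = 3: L2 entries (in reading order) 0, 1, 6, 4, 2, 5, 3 — all 7 distinct ✓
  L1 = 4: L2 entries (in reading order) 3, 2, 0, 6, 4, 1, 5 — all 7 distinct ✓
  L1 = 5: L2 entries (in reading order) 5, 4, 3, 0, 6, 2, 1 — all 7 distinct ✓
  L1 = 6: L2 entries (in reading order) 6, 5, 4, 2, 1, 3, 0 — all 7 distinct ✓
Every symbol of L1 meets every symbol of L2 exactly once, so all 49 pairs are distinct (49 of 49).
Conclusion: YES.

YES


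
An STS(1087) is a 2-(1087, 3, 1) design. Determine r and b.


An STS(v) is a 2-(v, 3, 1) BIBD: block size k = 3, λ = 1.
Replication: r(k − 1) = λ(v − 1) ⇒ r·2 = 1087 − 1 = 1086 ⇒ r = 543.
Block count: bk = vr ⇒ b·3 = 1087·543 = 590241 ⇒ b = 196747.

r = 543, b = 196747.


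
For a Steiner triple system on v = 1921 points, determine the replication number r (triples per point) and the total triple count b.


An STS(v) is a 2-(v, 3, 1) BIBD: block size k = 3, λ = 1.
Replication: r(k − 1) = λ(v − 1) ⇒ r·2 = 1921 − 1 = 1920 ⇒ r = 960.
Block count: b = v(v − 1)/6 = 1921·1920/6 = 3688320/6 = 614720.
(Check via bk = vr: 614720·3 = 1844160 = 1921·960 = 1844160 ✓.)

r = 960, b = 614720.


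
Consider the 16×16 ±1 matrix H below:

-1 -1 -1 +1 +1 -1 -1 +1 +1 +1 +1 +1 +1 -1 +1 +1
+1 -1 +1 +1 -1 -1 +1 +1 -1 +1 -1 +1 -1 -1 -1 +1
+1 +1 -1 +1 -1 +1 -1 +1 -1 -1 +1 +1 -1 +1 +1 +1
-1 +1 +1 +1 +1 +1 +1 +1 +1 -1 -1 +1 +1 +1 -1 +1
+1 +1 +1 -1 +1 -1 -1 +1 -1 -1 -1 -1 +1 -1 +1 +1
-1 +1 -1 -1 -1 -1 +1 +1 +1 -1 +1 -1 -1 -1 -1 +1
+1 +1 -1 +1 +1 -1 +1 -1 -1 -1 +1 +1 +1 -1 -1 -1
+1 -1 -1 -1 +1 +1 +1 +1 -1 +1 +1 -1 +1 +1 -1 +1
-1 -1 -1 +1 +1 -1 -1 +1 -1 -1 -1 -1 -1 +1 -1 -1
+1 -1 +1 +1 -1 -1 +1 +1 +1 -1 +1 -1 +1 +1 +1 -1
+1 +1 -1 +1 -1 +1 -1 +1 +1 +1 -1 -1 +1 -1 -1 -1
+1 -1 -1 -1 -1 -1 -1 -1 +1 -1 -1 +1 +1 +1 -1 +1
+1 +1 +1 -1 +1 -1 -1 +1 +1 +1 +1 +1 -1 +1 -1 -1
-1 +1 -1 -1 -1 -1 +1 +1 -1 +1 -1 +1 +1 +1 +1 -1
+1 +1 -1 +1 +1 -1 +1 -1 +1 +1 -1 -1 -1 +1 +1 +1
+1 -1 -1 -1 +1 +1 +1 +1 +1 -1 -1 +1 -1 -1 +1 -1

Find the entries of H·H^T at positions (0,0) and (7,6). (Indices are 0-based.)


Row 0 of H: [-1, -1, -1, 1, 1, -1, -1, 1, 1, 1, 1, 1, 1, -1, 1, 1].
Row 6 of H: [1, 1, -1, 1, 1, -1, 1, -1, -1, -1, 1, 1, 1, -1, -1, -1].
Row 7 of H: [1, -1, -1, -1, 1, 1, 1, 1, -1, 1, 1, -1, 1, 1, -1, 1].
(H·H^T)[0][0] = Σ_j H[0][j]·H[0][j] = (-1)² + (-1)² + (-1)² + (1)² + (1)² + (-1)² + (-1)² + (1)² + (1)² + (1)² + (1)² + (1)² + (1)² + (-1)² + (1)² + (1)² = 1 + 1 + 1 + 1 + 1 + 1 + 1 + 1 + 1 + 1 + 1 + 1 + 1 + 1 + 1 + 1 = 16.
(H·H^T)[7][6] = Σ_j H[7][j]·H[6][j] = (1)·(1) + (-1)·(1) + (-1)·(-1) + (-1)·(1) + (1)·(1) + (1)·(-1) + (1)·(1) + (1)·(-1) + (-1)·(-1) + (1)·(-1) + (1)·(1) + (-1)·(1) + (1)·(1) + (1)·(-1) + (-1)·(-1) + (1)·(-1) = 1 + -1 + 1 + -1 + 1 + -1 + 1 + -1 + 1 + -1 + 1 + -1 + 1 + -1 + 1 + -1 = 0.
So rows 7 and 6 are orthogonal; the diagonal entry equals n = 16.

(0,0) entry = 16; (7,6) entry = 0.


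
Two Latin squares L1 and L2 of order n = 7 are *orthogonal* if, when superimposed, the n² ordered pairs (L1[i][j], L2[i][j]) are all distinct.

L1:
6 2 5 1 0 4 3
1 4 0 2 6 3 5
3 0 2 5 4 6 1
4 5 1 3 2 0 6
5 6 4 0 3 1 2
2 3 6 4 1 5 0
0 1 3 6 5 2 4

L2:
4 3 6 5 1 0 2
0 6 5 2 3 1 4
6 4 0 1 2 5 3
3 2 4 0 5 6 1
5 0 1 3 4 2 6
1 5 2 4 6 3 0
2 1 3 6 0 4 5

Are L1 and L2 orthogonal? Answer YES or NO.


Form the n² = 49 superimposed pairs (L1[i][j], L2[i][j]), row by row (rows and columns indexed from 0):
row 0: (6,4) (2,3) (5,6) (1,5) (0,1) (4,0) (3,2)
row 1: (1,0) (4,6) (0,5) (2,2) (6,3) (3,1) (5,4)
row 2: (3,6) (0,4) (2,0) (5,1) (4,2) (6,5) (1,3)
row 3: (4,3) (5,2) (1,4) (3,0) (2,5) (0,6) (6,1)
row 4: (5,5) (6,0) (4,1) (0,3) (3,4) (1,2) (2,6)
row 5: (2,1) (3,5) (6,2) (4,4) (1,6) (5,3) (0,0)
row 6: (0,2) (1,1) (3,3) (6,6) (5,0) (2,4) (4,5)
Orthogonality requires all 49 pairs distinct.
Check by first coordinate: for each symbol s of L1, list the L2 entries in the n cells where L1 = s; they must all differ.
  L1 = 0: L2 entries (in reading order) 1, 5, 4, 6, 3, 0, 2 — all 7 distinct ✓
  L1 = 1: L2 entries (in reading order) 5, 0, 3, 4, 2, 6, 1 — all 7 distinct ✓
  L1 = 2: L2 entries (in reading order) 3, 2, 0, 5, 6, 1, 4 — all 7 distinct ✓
  L1 = 3: L2 entries (in reading order) 2, 1, 6, 0, 4, 5, 3 — all 7 distinct ✓
  L1 = 4: L2 entries (in reading order) 0, 6, 2, 3, 1, 4, 5 — all 7 distinct ✓
  L1 = 5: L2 entries (in reading order) 6, 4, 1, 2, 5, 3, 0 — all 7 distinct ✓
  L1 = 6: L2 entries (in reading order) 4, 3, 5, 1, 0, 2, 6 — all 7 distinct ✓
Every symbol of L1 meets every symbol of L2 exactly once, so all 49 pairs are distinct (49 of 49).
Conclusion: YES.

YES
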